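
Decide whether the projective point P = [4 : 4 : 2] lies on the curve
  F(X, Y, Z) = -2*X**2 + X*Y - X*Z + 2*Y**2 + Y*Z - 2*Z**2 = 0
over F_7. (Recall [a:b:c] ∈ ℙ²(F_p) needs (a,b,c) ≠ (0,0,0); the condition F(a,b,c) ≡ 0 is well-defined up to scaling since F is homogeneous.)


F(4,4,2) ≡ 1 (mod 7); P is NOT on the curve.

Evaluate F(4, 4, 2) term-by-term (mod 7).
  -2*X**2 ↦ -2·16·1·1 = -32
  X*Y ↦ 1·4·4·1 = 16
  -X*Z ↦ -1·4·1·2 = -8
  2*Y**2 ↦ 2·1·16·1 = 32
  Y*Z ↦ 1·1·4·2 = 8
  -2*Z**2 ↦ -2·1·1·4 = -8
Sum: F(4, 4, 2) = (-32) + (16) + (-8) + (32) + (8) + (-8) = 8.
Reducing mod 7: 8 ≡ 1 (mod 7).
Since F(a, b, c) ≡ 1 ≠ 0 (mod 7), P does NOT lie on the curve.


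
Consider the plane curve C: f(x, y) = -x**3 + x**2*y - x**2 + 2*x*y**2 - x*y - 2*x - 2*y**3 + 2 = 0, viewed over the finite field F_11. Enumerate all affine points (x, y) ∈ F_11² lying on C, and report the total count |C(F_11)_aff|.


Affine F_11-points: {(0, 1), (1, 9), (2, 5), (3, 3), (3, 5), (3, 6), (4, 10), (5, 6), (7, 7), (8, 6), (10, 5)}; count = 11.

For each of the 121 pairs (x, y) ∈ F_11², evaluate f(x, y) mod 11. Record the zeros.
  x = 0: [0↦2, 1↦0, 2↦8, 3↦3, 4↦6, 5↦5, 6↦10, 7↦9, 8↦1, 9↦7, 10↦4]  zeros at y ∈ {1}
  x = 1: [0↦9, 1↦9, 2↦1, 3↦6, 4↦1, 5↦7, 6↦1, 7↦4, 8↦4, 9↦0, 10↦2]  zeros at y ∈ {9}
  x = 2: [0↦8, 1↦1, 2↦1, 3↦7, 4↦7, 5↦0, 6↦7, 7↦5, 8↦4, 9↦3, 10↦1]  zeros at y ∈ {5}
  x = 3: [0↦4, 1↦3, 2↦2, 3↦0, 4↦7, 5↦0, 6↦0, 7↦6, 8↦6, 9↦10, 10↦6]  zeros at y ∈ {3, 5, 6}
  x = 4: [0↦2, 1↦9, 2↦9, 3↦1, 4↦6, 5↦1, 6↦7, 7↦1, 8↦4, 9↦4, 10↦0]  zeros at y ∈ {10}
  x = 5: [0↦7, 1↦2, 2↦5, 3↦4, 4↦9, 5↦8, 6↦0, 7↦6, 8↦3, 9↦1, 10↦10]  zeros at y ∈ {6}
  x = 6: [0↦2, 1↦9, 2↦6, 3↦3, 4↦10, 5↦4, 6↦6, 7↦4, 8↦8, 9↦6, 10↦8]  zeros at y ∈ ∅
  x = 7: [0↦3, 1↦2, 2↦6, 3↦3, 4↦3, 5↦5, 6↦8, 7↦0, 8↦2, 9↦2, 10↦10]  zeros at y ∈ {7}
  x = 8: [0↦4, 1↦8, 2↦10, 3↦9, 4↦4, 5↦5, 6↦0, 7↦10, 8↦1, 9↦5, 10↦10]  zeros at y ∈ {6}
  x = 9: [0↦10, 1↦10, 2↦1, 3↦4, 4↦7, 5↦9, 6↦9, 7↦6, 8↦10, 9↦9, 10↦2]  zeros at y ∈ ∅
  x = 10: [0↦4, 1↦2, 2↦6, 3↦4, 4↦6, 5↦0, 6↦7, 7↦4, 8↦1, 9↦8, 10↦2]  zeros at y ∈ {5}
Collecting zeros: affine points = {(0, 1), (1, 9), (2, 5), (3, 3), (3, 5), (3, 6), (4, 10), (5, 6), (7, 7), (8, 6), (10, 5)}.
Total count |C(F_11)_aff| = 11.


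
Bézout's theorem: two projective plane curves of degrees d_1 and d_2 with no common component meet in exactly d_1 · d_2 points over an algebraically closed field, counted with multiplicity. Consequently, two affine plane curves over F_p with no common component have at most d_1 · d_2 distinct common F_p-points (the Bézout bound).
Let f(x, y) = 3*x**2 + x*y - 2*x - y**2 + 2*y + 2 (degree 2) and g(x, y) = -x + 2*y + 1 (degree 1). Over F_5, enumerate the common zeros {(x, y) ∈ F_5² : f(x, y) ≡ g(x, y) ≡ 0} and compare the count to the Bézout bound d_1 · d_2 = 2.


Common zeros: {(4, 4)}; count = 1; Bézout bound = 2.

deg(f) = 2, deg(g) = 1, so Bézout bound = 2.
Scan x ∈ F_5. For each x, list the y ∈ F_5 with f(x, y) ≡ 0 and those with g(x, y) ≡ 0 (mod 5); the common zeros in that column are the intersection.
  x = 0: f ≡ 0 at y ∈ ∅; g ≡ 0 at y ∈ {2}; common: ∅.
  x = 1: f ≡ 0 at y ∈ {1, 2}; g ≡ 0 at y ∈ {0}; common: ∅.
  x = 2: f ≡ 0 at y ∈ {0, 4}; g ≡ 0 at y ∈ {3}; common: ∅.
  x = 3: f ≡ 0 at y ∈ ∅; g ≡ 0 at y ∈ {1}; common: ∅.
  x = 4: f ≡ 0 at y ∈ {2, 4}; g ≡ 0 at y ∈ {4}; common: {4}.
Collecting: common zeros = {(4, 4)}, so the count is 1.
Comparison with the Bézout bound: 1 ≤ 2 = deg(f)·deg(g), as expected for curves with no common component (the affine F_5-count falls short of the bound because intersections may lie at infinity, over extension fields, or carry multiplicity).


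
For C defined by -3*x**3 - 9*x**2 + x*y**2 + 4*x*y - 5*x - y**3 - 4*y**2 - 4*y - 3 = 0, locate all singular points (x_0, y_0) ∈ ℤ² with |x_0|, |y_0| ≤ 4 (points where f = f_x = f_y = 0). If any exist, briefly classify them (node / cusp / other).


Singular points: {(-1, -2)}; classification: cusp.

Compute partial derivatives:
  f_x = -9*x**2 - 18*x + y**2 + 4*y - 5.
  f_y = 2*x*y + 4*x - 3*y**2 - 8*y - 4.
Scan x_0 ∈ {−4, ..., 4}. For each x_0, f_y(x_0, y) is a polynomial in y; find its integer roots y ∈ {−4, ..., 4}, then test f_x and f at those candidates.
  x = -4: f_y(-4, y) = -3*y**2 - 16*y - 20; vanishes at y ∈ {-2}. (-4, -2): f_x = -81 ≠ 0.
  x = -3: f_y(-3, y) = -3*y**2 - 14*y - 16; vanishes at y ∈ {-2}. (-3, -2): f_x = -36 ≠ 0.
  x = -2: f_y(-2, y) = -3*y**2 - 12*y - 12; vanishes at y ∈ {-2}. (-2, -2): f_x = -9 ≠ 0.
  x = -1: f_y(-1, y) = -3*y**2 - 10*y - 8; vanishes at y ∈ {-2}. (-1, -2): f_x = 0, f = 0 — SINGULAR.
  x = 0: f_y(0, y) = -3*y**2 - 8*y - 4; vanishes at y ∈ {-2}. (0, -2): f_x = -9 ≠ 0.
  x = 1: f_y(1, y) = -3*y**2 - 6*y; vanishes at y ∈ {-2, 0}. (1, -2): f_x = -36 ≠ 0; (1, 0): f_x = -32 ≠ 0.
  x = 2: f_y(2, y) = -3*y**2 - 4*y + 4; vanishes at y ∈ {-2}. (2, -2): f_x = -81 ≠ 0.
  x = 3: f_y(3, y) = -3*y**2 - 2*y + 8; vanishes at y ∈ {-2}. (3, -2): f_x = -144 ≠ 0.
  x = 4: f_y(4, y) = 12 - 3*y**2; vanishes at y ∈ {-2, 2}. (4, -2): f_x = -225 ≠ 0; (4, 2): f_x = -209 ≠ 0.
Only singular point on the grid: (-1, -2).
Classify: substitute x = -1 + u, y = -2 + v and expand: f = -3*u**3 + u*v**2 - v**3 + v**2.
No constant or linear terms (consistent with a singular point). Quadratic part: v**2. Cubic part: -3*u**3 + u*v**2 - v**3.
The quadratic part v**2 is a perfect square, so there is a single (double) tangent line v = 0, i.e. y = -2. Restricting the cubic part to that line (v = 0) leaves -3*u**3 ≠ 0, so f is not divisible by v and the branch is v² ≈ 3*u**3 to lowest order — this is a cusp.
Classification: cusp.


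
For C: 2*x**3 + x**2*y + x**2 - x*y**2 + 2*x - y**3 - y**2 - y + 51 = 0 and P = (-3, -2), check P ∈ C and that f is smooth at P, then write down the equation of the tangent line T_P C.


Tangent line at P: 58*x - 12*y + 150 = 0.

Step 1: f(-3, -2) = 0, so P lies on C.
Step 2: partial derivatives
  f_x(x, y) = 6*x**2 + 2*x*y + 2*x - y**2 + 2, f_y(x, y) = x**2 - 2*x*y - 3*y**2 - 2*y - 1.
  f_x(P) = 58, f_y(P) = -12 (gradient nonzero, so P is smooth).
Step 3: tangent line at P: 58·(x − -3) + -12·(y − -2) = 0.
Expanding: 58*x - 12*y + 150 = 0.


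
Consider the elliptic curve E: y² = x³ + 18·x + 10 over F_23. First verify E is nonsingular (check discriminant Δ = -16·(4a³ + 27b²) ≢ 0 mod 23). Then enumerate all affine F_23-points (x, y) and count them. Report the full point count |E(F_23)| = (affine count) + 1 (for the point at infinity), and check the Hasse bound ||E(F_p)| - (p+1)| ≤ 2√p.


Affine points = {(1, 11), (1, 12), (2, 10), (2, 13), (4, 10), (4, 13), (5, 8), (5, 15), (6, 9), (6, 14), (9, 2), (9, 21), (13, 7), (13, 16), (14, 4), (14, 19), (16, 1), (16, 22), (17, 10), (17, 13), (18, 5), (18, 18), (19, 9), (19, 14), (21, 9), (21, 14)}; affine count = 26; |E(F_23)| = 27.

Discriminant check: Δ ∝ 4a³ + 27b² = 4·18³ + 27·10² = 4·5832 + 27·100 ≡ 15 (mod 23). Nonzero ⇒ E is nonsingular.
For each x ∈ F_23, compute rhs = x³ + 18·x + 10 mod 23, then count y ∈ F_23 with y² ≡ rhs.
  x = 0: rhs = 10, matching y values: none (0 points).
  x = 1: rhs = 6, matching y values: 11, 12 (2 points).
  x = 2: rhs = 8, matching y values: 10, 13 (2 points).
  x = 3: rhs = 22, matching y values: none (0 points).
  x = 4: rhs = 8, matching y values: 10, 13 (2 points).
  x = 5: rhs = 18, matching y values: 8, 15 (2 points).
  x = 6: rhs = 12, matching y values: 9, 14 (2 points).
  x = 7: rhs = 19, matching y values: none (0 points).
  x = 8: rhs = 22, matching y values: none (0 points).
  x = 9: rhs = 4, matching y values: 2, 21 (2 points).
  x = 10: rhs = 17, matching y values: none (0 points).
  x = 11: rhs = 21, matching y values: none (0 points).
  x = 12: rhs = 22, matching y values: none (0 points).
  x = 13: rhs = 3, matching y values: 7, 16 (2 points).
  x = 14: rhs = 16, matching y values: 4, 19 (2 points).
  x = 15: rhs = 21, matching y values: none (0 points).
  x = 16: rhs = 1, matching y values: 1, 22 (2 points).
  x = 17: rhs = 8, matching y values: 10, 13 (2 points).
  x = 18: rhs = 2, matching y values: 5, 18 (2 points).
  x = 19: rhs = 12, matching y values: 9, 14 (2 points).
  x = 20: rhs = 21, matching y values: none (0 points).
  x = 21: rhs = 12, matching y values: 9, 14 (2 points).
  x = 22: rhs = 14, matching y values: none (0 points).
Total affine count: 26.
Full point count |E(F_23)| = 26 + 1 = 27.
Hasse bound: |27 − (23+1)| = |3| = 3 ≤ 2√23 ≈ 9.5917 ✓.


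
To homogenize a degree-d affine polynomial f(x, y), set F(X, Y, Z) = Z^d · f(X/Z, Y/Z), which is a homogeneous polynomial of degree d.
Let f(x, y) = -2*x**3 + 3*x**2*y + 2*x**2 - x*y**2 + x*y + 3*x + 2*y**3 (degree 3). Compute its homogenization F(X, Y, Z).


F(X, Y, Z) = -2*X**3 + 3*X**2*Y + 2*X**2*Z - X*Y**2 + X*Y*Z + 3*X*Z**2 + 2*Y**3

deg(f) = 3.
Substitute x = X/Z, y = Y/Z into f, then multiply by Z^3.
  monomial -2·x^3·y^0 ↦ -2·X^3·Y^0·Z^0.
  monomial 3·x^2·y^1 ↦ 3·X^2·Y^1·Z^0.
  monomial 2·x^2·y^0 ↦ 2·X^2·Y^0·Z^1.
  monomial -1·x^1·y^2 ↦ -1·X^1·Y^2·Z^0.
  monomial 1·x^1·y^1 ↦ 1·X^1·Y^1·Z^1.
  monomial 3·x^1·y^0 ↦ 3·X^1·Y^0·Z^2.
  monomial 2·x^0·y^3 ↦ 2·X^0·Y^3·Z^0.
Collecting: F(X, Y, Z) = -2*X**3 + 3*X**2*Y + 2*X**2*Z - X*Y**2 + X*Y*Z + 3*X*Z**2 + 2*Y**3.


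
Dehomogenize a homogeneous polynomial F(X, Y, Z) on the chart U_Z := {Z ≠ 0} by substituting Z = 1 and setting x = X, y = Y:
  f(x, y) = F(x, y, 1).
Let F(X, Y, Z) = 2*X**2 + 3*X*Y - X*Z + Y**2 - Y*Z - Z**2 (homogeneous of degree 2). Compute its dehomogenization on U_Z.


f(x, y) = 2*x**2 + 3*x*y - x + y**2 - y - 1

On U_Z we set Z = 1. Each monomial c·X^i·Y^j·Z^k in F becomes c·x^i·y^j·1^k = c·x^i·y^j.
Substituting Z = 1: F(X, Y, 1) = 2*x**2 + 3*x*y - x + y**2 - y - 1.
Note: deg(f) ≤ deg(F) = 2; strict inequality happens when F is divisible by Z (lost terms).


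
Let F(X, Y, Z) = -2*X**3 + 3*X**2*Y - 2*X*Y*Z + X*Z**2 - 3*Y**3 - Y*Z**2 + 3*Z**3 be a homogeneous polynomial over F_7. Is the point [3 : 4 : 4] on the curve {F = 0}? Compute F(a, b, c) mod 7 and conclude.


F(3,4,4) ≡ 5 (mod 7); P is NOT on the curve.

Evaluate F(3, 4, 4) term-by-term (mod 7).
  -2*X**3 ↦ -2·27·1·1 = -54
  3*X**2*Y ↦ 3·9·4·1 = 108
  -2*X*Y*Z ↦ -2·3·4·4 = -96
  X*Z**2 ↦ 1·3·1·16 = 48
  -3*Y**3 ↦ -3·1·64·1 = -192
  -Y*Z**2 ↦ -1·1·4·16 = -64
  3*Z**3 ↦ 3·1·1·64 = 192
Sum: F(3, 4, 4) = (-54) + (108) + (-96) + (48) + (-192) + (-64) + (192) = -58.
Reducing mod 7: -58 ≡ 5 (mod 7).
Since F(a, b, c) ≡ 5 ≠ 0 (mod 7), P does NOT lie on the curve.


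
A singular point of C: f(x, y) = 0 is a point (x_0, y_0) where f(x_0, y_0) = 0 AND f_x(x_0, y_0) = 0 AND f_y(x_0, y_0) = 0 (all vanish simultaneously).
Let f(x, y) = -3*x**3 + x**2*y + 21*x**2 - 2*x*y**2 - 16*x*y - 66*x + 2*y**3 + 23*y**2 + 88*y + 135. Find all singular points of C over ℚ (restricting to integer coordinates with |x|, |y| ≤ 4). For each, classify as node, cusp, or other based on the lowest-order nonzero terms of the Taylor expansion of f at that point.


Singular points: {(2, -3)}; classification: cusp.

Compute partial derivatives:
  f_x = -9*x**2 + 2*x*y + 42*x - 2*y**2 - 16*y - 66.
  f_y = x**2 - 4*x*y - 16*x + 6*y**2 + 46*y + 88.
Scan x_0 ∈ {−4, ..., 4}. For each x_0, f_y(x_0, y) is a polynomial in y; find its integer roots y ∈ {−4, ..., 4}, then test f_x and f at those candidates.
  x = -4: f_y(-4, y) = 6*y**2 + 62*y + 168; no integer root y with |y| ≤ 4.
  x = -3: f_y(-3, y) = 6*y**2 + 58*y + 145; no integer root y with |y| ≤ 4.
  x = -2: f_y(-2, y) = 6*y**2 + 54*y + 124; no integer root y with |y| ≤ 4.
  x = -1: f_y(-1, y) = 6*y**2 + 50*y + 105; no integer root y with |y| ≤ 4.
  x = 0: f_y(0, y) = 6*y**2 + 46*y + 88; vanishes at y ∈ {-4}. (0, -4): f_x = -34 ≠ 0.
  x = 1: f_y(1, y) = 6*y**2 + 42*y + 73; no integer root y with |y| ≤ 4.
  x = 2: f_y(2, y) = 6*y**2 + 38*y + 60; vanishes at y ∈ {-3}. (2, -3): f_x = 0, f = 0 — SINGULAR.
  x = 3: f_y(3, y) = 6*y**2 + 34*y + 49; no integer root y with |y| ≤ 4.
  x = 4: f_y(4, y) = 6*y**2 + 30*y + 40; no integer root y with |y| ≤ 4.
Only singular point on the grid: (2, -3).
Classify: substitute x = 2 + u, y = -3 + v and expand: f = -3*u**3 + u**2*v - 2*u*v**2 + 2*v**3 + v**2.
No constant or linear terms (consistent with a singular point). Quadratic part: v**2. Cubic part: -3*u**3 + u**2*v - 2*u*v**2 + 2*v**3.
The quadratic part v**2 is a perfect square, so there is a single (double) tangent line v = 0, i.e. y = -3. Restricting the cubic part to that line (v = 0) leaves -3*u**3 ≠ 0, so f is not divisible by v and the branch is v² ≈ 3*u**3 to lowest order — this is a cusp.
Classification: cusp.


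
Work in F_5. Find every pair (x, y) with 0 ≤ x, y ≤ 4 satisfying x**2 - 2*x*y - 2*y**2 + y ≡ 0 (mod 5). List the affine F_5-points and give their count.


Affine F_5-points: {(0, 0), (0, 3), (1, 3), (1, 4), (2, 2), (2, 4)}; count = 6.

For each of the 25 pairs (x, y) ∈ F_5², evaluate f(x, y) mod 5. Record the zeros.
  x = 0: [0↦0, 1↦4, 2↦4, 3↦0, 4↦2]  zeros at y ∈ {0, 3}
  x = 1: [0↦1, 1↦3, 2↦1, 3↦0, 4↦0]  zeros at y ∈ {3, 4}
  x = 2: [0↦4, 1↦4, 2↦0, 3↦2, 4↦0]  zeros at y ∈ {2, 4}
  x = 3: [0↦4, 1↦2, 2↦1, 3↦1, 4↦2]  zeros at y ∈ ∅
  x = 4: [0↦1, 1↦2, 2↦4, 3↦2, 4↦1]  zeros at y ∈ ∅
Collecting zeros: affine points = {(0, 0), (0, 3), (1, 3), (1, 4), (2, 2), (2, 4)}.
Total count |C(F_5)_aff| = 6.


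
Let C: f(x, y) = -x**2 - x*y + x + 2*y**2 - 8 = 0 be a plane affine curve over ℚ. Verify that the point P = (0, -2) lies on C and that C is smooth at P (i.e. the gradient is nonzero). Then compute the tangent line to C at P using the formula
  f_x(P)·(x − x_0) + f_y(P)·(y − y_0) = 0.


Tangent line at P: 3*x - 8*y - 16 = 0.

Step 1: f(0, -2) = 0, so P lies on C.
Step 2: partial derivatives
  f_x(x, y) = -2*x - y + 1, f_y(x, y) = -x + 4*y.
  f_x(P) = 3, f_y(P) = -8 (gradient nonzero, so P is smooth).
Step 3: tangent line at P: 3·(x − 0) + -8·(y − -2) = 0.
Expanding: 3*x - 8*y - 16 = 0.


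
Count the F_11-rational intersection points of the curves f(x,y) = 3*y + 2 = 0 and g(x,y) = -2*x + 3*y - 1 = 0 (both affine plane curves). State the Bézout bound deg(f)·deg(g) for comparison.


Common zeros: {(4, 3)}; count = 1; Bézout bound = 1.

deg(f) = 1, deg(g) = 1, so Bézout bound = 1.
Scan x ∈ F_11. For each x, list the y ∈ F_11 with f(x, y) ≡ 0 and those with g(x, y) ≡ 0 (mod 11); the common zeros in that column are the intersection.
  x = 0: f ≡ 0 at y ∈ {3}; g ≡ 0 at y ∈ {4}; common: ∅.
  x = 1: f ≡ 0 at y ∈ {3}; g ≡ 0 at y ∈ {1}; common: ∅.
  x = 2: f ≡ 0 at y ∈ {3}; g ≡ 0 at y ∈ {9}; common: ∅.
  x = 3: f ≡ 0 at y ∈ {3}; g ≡ 0 at y ∈ {6}; common: ∅.
  x = 4: f ≡ 0 at y ∈ {3}; g ≡ 0 at y ∈ {3}; common: {3}.
  x = 5: f ≡ 0 at y ∈ {3}; g ≡ 0 at y ∈ {0}; common: ∅.
  x = 6: f ≡ 0 at y ∈ {3}; g ≡ 0 at y ∈ {8}; common: ∅.
  x = 7: f ≡ 0 at y ∈ {3}; g ≡ 0 at y ∈ {5}; common: ∅.
  x = 8: f ≡ 0 at y ∈ {3}; g ≡ 0 at y ∈ {2}; common: ∅.
  x = 9: f ≡ 0 at y ∈ {3}; g ≡ 0 at y ∈ {10}; common: ∅.
  x = 10: f ≡ 0 at y ∈ {3}; g ≡ 0 at y ∈ {7}; common: ∅.
Collecting: common zeros = {(4, 3)}, so the count is 1.
Comparison with the Bézout bound: 1 ≤ 1 = deg(f)·deg(g), as expected for curves with no common component (the bound is attained).


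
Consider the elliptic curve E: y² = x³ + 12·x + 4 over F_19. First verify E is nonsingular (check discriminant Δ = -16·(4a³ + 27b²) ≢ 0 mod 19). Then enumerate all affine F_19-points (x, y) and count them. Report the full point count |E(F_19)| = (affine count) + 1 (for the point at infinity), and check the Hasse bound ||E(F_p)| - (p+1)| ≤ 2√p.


Affine points = {(0, 2), (0, 17), (1, 6), (1, 13), (2, 6), (2, 13), (6, 8), (6, 11), (8, 2), (8, 17), (9, 9), (9, 10), (11, 2), (11, 17), (13, 1), (13, 18), (14, 3), (14, 16), (15, 5), (15, 14), (16, 6), (16, 13)}; affine count = 22; |E(F_19)| = 23.

Discriminant check: Δ ∝ 4a³ + 27b² = 4·12³ + 27·4² = 4·1728 + 27·16 ≡ 10 (mod 19). Nonzero ⇒ E is nonsingular.
For each x ∈ F_19, compute rhs = x³ + 12·x + 4 mod 19, then count y ∈ F_19 with y² ≡ rhs.
  x = 0: rhs = 4, matching y values: 2, 17 (2 points).
  x = 1: rhs = 17, matching y values: 6, 13 (2 points).
  x = 2: rhs = 17, matching y values: 6, 13 (2 points).
  x = 3: rhs = 10, matching y values: none (0 points).
  x = 4: rhs = 2, matching y values: none (0 points).
  x = 5: rhs = 18, matching y values: none (0 points).
  x = 6: rhs = 7, matching y values: 8, 11 (2 points).
  x = 7: rhs = 13, matching y values: none (0 points).
  x = 8: rhs = 4, matching y values: 2, 17 (2 points).
  x = 9: rhs = 5, matching y values: 9, 10 (2 points).
  x = 10: rhs = 3, matching y values: none (0 points).
  x = 11: rhs = 4, matching y values: 2, 17 (2 points).
  x = 12: rhs = 14, matching y values: none (0 points).
  x = 13: rhs = 1, matching y values: 1, 18 (2 points).
  x = 14: rhs = 9, matching y values: 3, 16 (2 points).
  x = 15: rhs = 6, matching y values: 5, 14 (2 points).
  x = 16: rhs = 17, matching y values: 6, 13 (2 points).
  x = 17: rhs = 10, matching y values: none (0 points).
  x = 18: rhs = 10, matching y values: none (0 points).
Total affine count: 22.
Full point count |E(F_19)| = 22 + 1 = 23.
Hasse bound: |23 − (19+1)| = |3| = 3 ≤ 2√19 ≈ 8.7178 ✓.


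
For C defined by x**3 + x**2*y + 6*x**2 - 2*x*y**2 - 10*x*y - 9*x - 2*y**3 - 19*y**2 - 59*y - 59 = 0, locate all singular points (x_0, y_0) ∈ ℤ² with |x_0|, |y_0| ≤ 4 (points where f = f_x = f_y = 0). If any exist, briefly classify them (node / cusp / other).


Singular points: {(-1, -3)}; classification: cusp.

Compute partial derivatives:
  f_x = 3*x**2 + 2*x*y + 12*x - 2*y**2 - 10*y - 9.
  f_y = x**2 - 4*x*y - 10*x - 6*y**2 - 38*y - 59.
Scan x_0 ∈ {−4, ..., 4}. For each x_0, f_y(x_0, y) is a polynomial in y; find its integer roots y ∈ {−4, ..., 4}, then test f_x and f at those candidates.
  x = -4: f_y(-4, y) = -6*y**2 - 22*y - 3; no integer root y with |y| ≤ 4.
  x = -3: f_y(-3, y) = -6*y**2 - 26*y - 20; vanishes at y ∈ {-1}. (-3, -1): f_x = -4 ≠ 0.
  x = -2: f_y(-2, y) = -6*y**2 - 30*y - 35; no integer root y with |y| ≤ 4.
  x = -1: f_y(-1, y) = -6*y**2 - 34*y - 48; vanishes at y ∈ {-3}. (-1, -3): f_x = 0, f = 0 — SINGULAR.
  x = 0: f_y(0, y) = -6*y**2 - 38*y - 59; no integer root y with |y| ≤ 4.
  x = 1: f_y(1, y) = -6*y**2 - 42*y - 68; no integer root y with |y| ≤ 4.
  x = 2: f_y(2, y) = -6*y**2 - 46*y - 75; no integer root y with |y| ≤ 4.
  x = 3: f_y(3, y) = -6*y**2 - 50*y - 80; no integer root y with |y| ≤ 4.
  x = 4: f_y(4, y) = -6*y**2 - 54*y - 83; no integer root y with |y| ≤ 4.
Only singular point on the grid: (-1, -3).
Classify: substitute x = -1 + u, y = -3 + v and expand: f = u**3 + u**2*v - 2*u*v**2 - 2*v**3 + v**2.
No constant or linear terms (consistent with a singular point). Quadratic part: v**2. Cubic part: u**3 + u**2*v - 2*u*v**2 - 2*v**3.
The quadratic part v**2 is a perfect square, so there is a single (double) tangent line v = 0, i.e. y = -3. Restricting the cubic part to that line (v = 0) leaves u**3 ≠ 0, so f is not divisible by v and the branch is v² ≈ -u**3 to lowest order — this is a cusp.
Classification: cusp.


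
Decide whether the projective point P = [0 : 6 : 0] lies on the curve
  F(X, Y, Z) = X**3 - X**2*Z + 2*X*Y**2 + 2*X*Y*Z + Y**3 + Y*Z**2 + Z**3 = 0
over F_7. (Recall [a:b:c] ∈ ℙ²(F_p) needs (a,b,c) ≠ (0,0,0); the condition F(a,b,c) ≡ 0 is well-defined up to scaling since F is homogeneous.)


F(0,6,0) ≡ 6 (mod 7); P is NOT on the curve.

Evaluate F(0, 6, 0) term-by-term (mod 7).
  X**3 ↦ 1·0·1·1 = 0
  -X**2*Z ↦ -1·0·1·0 = 0
  2*X*Y**2 ↦ 2·0·36·1 = 0
  2*X*Y*Z ↦ 2·0·6·0 = 0
  Y**3 ↦ 1·1·216·1 = 216
  Y*Z**2 ↦ 1·1·6·0 = 0
  Z**3 ↦ 1·1·1·0 = 0
Sum: F(0, 6, 0) = (0) + (0) + (0) + (0) + (216) + (0) + (0) = 216.
Reducing mod 7: 216 ≡ 6 (mod 7).
Since F(a, b, c) ≡ 6 ≠ 0 (mod 7), P does NOT lie on the curve.


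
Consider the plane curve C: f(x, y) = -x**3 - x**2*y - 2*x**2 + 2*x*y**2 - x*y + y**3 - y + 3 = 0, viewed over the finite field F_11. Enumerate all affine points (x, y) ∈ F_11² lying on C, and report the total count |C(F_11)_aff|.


Affine F_11-points: {(1, 0), (1, 1), (1, 8), (3, 3), (3, 4), (3, 9), (4, 7), (5, 10), (6, 10), (8, 1), (9, 2), (10, 1), (10, 2), (10, 10)}; count = 14.

For each of the 121 pairs (x, y) ∈ F_11², evaluate f(x, y) mod 11. Record the zeros.
  x = 0: [0↦3, 1↦3, 2↦9, 3↦5, 4↦8, 5↦2, 6↦4, 7↦9, 8↦1, 9↦8, 10↦3]  zeros at y ∈ ∅
  x = 1: [0↦0, 1↦0, 2↦10, 3↦3, 4↦7, 5↦6, 6↦6, 7↦2, 8↦0, 9↦6, 10↦4]  zeros at y ∈ {0, 1, 8}
  x = 2: [0↦9, 1↦7, 2↦8, 3↦7, 4↦10, 5↦1, 6↦8, 7↦4, 8↦6, 9↦9, 10↦8]  zeros at y ∈ ∅
  x = 3: [0↦2, 1↦7, 2↦8, 3↦0, 4↦0, 5↦3, 6↦4, 7↦9, 8↦2, 9↦0, 10↦9]  zeros at y ∈ {3, 4, 9}
  x = 4: [0↦6, 1↦5, 2↦4, 3↦9, 4↦4, 5↦6, 6↦10, 7↦0, 8↦4, 9↦6, 10↦1]  zeros at y ∈ {7}
  x = 5: [0↦4, 1↦6, 2↦1, 3↦6, 4↦5, 5↦4, 6↦9, 7↦4, 8↦6, 9↦10, 10↦0]  zeros at y ∈ {10}
  x = 6: [0↦1, 1↦4, 2↦4, 3↦7, 4↦8, 5↦2, 6↦6, 7↦4, 8↦2, 9↦6, 10↦0]  zeros at y ∈ {10}
  x = 7: [0↦2, 1↦4, 2↦7, 3↦6, 4↦7, 5↦5, 6↦6, 7↦5, 8↦8, 9↦10, 10↦6]  zeros at y ∈ ∅
  x = 8: [0↦1, 1↦0, 2↦4, 3↦8, 4↦7, 5↦7, 6↦3, 7↦1, 8↦7, 9↦5, 10↦1]  zeros at y ∈ {1}
  x = 9: [0↦3, 1↦8, 2↦0, 3↦7, 4↦2, 5↦2, 6↦2, 7↦8, 8↦4, 9↦7, 10↦1]  zeros at y ∈ {2}
  x = 10: [0↦2, 1↦0, 2↦0, 3↦8, 4↦8, 5↦6, 6↦8, 7↦9, 8↦4, 9↦10, 10↦0]  zeros at y ∈ {1, 2, 10}
Collecting zeros: affine points = {(1, 0), (1, 1), (1, 8), (3, 3), (3, 4), (3, 9), (4, 7), (5, 10), (6, 10), (8, 1), (9, 2), (10, 1), (10, 2), (10, 10)}.
Total count |C(F_11)_aff| = 14.


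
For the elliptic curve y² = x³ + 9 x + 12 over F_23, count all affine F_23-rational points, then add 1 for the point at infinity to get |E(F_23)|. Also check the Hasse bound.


Affine points = {(0, 9), (0, 14), (6, 11), (6, 12), (7, 2), (7, 21), (11, 4), (11, 19), (12, 10), (12, 13), (13, 7), (13, 16), (15, 7), (15, 16), (17, 8), (17, 15), (18, 7), (18, 16), (19, 2), (19, 21), (20, 2), (20, 21), (21, 3), (21, 20), (22, 5), (22, 18)}; affine count = 26; |E(F_23)| = 27.

Discriminant check: Δ ∝ 4a³ + 27b² = 4·9³ + 27·12² = 4·729 + 27·144 ≡ 19 (mod 23). Nonzero ⇒ E is nonsingular.
For each x ∈ F_23, compute rhs = x³ + 9·x + 12 mod 23, then count y ∈ F_23 with y² ≡ rhs.
  x = 0: rhs = 12, matching y values: 9, 14 (2 points).
  x = 1: rhs = 22, matching y values: none (0 points).
  x = 2: rhs = 15, matching y values: none (0 points).
  x = 3: rhs = 20, matching y values: none (0 points).
  x = 4: rhs = 20, matching y values: none (0 points).
  x = 5: rhs = 21, matching y values: none (0 points).
  x = 6: rhs = 6, matching y values: 11, 12 (2 points).
  x = 7: rhs = 4, matching y values: 2, 21 (2 points).
  x = 8: rhs = 21, matching y values: none (0 points).
  x = 9: rhs = 17, matching y values: none (0 points).
  x = 10: rhs = 21, matching y values: none (0 points).
  x = 11: rhs = 16, matching y values: 4, 19 (2 points).
  x = 12: rhs = 8, matching y values: 10, 13 (2 points).
  x = 13: rhs = 3, matching y values: 7, 16 (2 points).
  x = 14: rhs = 7, matching y values: none (0 points).
  x = 15: rhs = 3, matching y values: 7, 16 (2 points).
  x = 16: rhs = 20, matching y values: none (0 points).
  x = 17: rhs = 18, matching y values: 8, 15 (2 points).
  x = 18: rhs = 3, matching y values: 7, 16 (2 points).
  x = 19: rhs = 4, matching y values: 2, 21 (2 points).
  x = 20: rhs = 4, matching y values: 2, 21 (2 points).
  x = 21: rhs = 9, matching y values: 3, 20 (2 points).
  x = 22: rhs = 2, matching y values: 5, 18 (2 points).
Total affine count: 26.
Full point count |E(F_23)| = 26 + 1 = 27.
Hasse bound: |27 − (23+1)| = |3| = 3 ≤ 2√23 ≈ 9.5917 ✓.


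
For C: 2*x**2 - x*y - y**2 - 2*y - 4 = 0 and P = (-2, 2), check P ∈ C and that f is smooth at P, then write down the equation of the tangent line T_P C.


Tangent line at P: -10*x - 4*y - 12 = 0.

Step 1: f(-2, 2) = 0, so P lies on C.
Step 2: partial derivatives
  f_x(x, y) = 4*x - y, f_y(x, y) = -x - 2*y - 2.
  f_x(P) = -10, f_y(P) = -4 (gradient nonzero, so P is smooth).
Step 3: tangent line at P: -10·(x − -2) + -4·(y − 2) = 0.
Expanding: -10*x - 4*y - 12 = 0.


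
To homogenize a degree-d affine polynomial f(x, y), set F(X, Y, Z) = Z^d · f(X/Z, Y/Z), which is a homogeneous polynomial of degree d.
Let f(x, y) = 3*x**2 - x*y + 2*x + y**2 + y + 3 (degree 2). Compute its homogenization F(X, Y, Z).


F(X, Y, Z) = 3*X**2 - X*Y + 2*X*Z + Y**2 + Y*Z + 3*Z**2

deg(f) = 2.
Substitute x = X/Z, y = Y/Z into f, then multiply by Z^2.
  monomial 3·x^2·y^0 ↦ 3·X^2·Y^0·Z^0.
  monomial -1·x^1·y^1 ↦ -1·X^1·Y^1·Z^0.
  monomial 2·x^1·y^0 ↦ 2·X^1·Y^0·Z^1.
  monomial 1·x^0·y^2 ↦ 1·X^0·Y^2·Z^0.
  monomial 1·x^0·y^1 ↦ 1·X^0·Y^1·Z^1.
  monomial 3·x^0·y^0 ↦ 3·X^0·Y^0·Z^2.
Collecting: F(X, Y, Z) = 3*X**2 - X*Y + 2*X*Z + Y**2 + Y*Z + 3*Z**2.


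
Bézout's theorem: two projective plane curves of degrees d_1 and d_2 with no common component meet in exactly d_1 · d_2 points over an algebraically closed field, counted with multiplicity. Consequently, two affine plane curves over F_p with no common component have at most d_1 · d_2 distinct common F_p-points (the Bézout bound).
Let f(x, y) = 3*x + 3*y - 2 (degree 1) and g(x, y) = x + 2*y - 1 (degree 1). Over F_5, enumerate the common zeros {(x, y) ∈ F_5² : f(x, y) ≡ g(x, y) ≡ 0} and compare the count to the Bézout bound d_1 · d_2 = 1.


Common zeros: {(2, 2)}; count = 1; Bézout bound = 1.

deg(f) = 1, deg(g) = 1, so Bézout bound = 1.
Scan x ∈ F_5. For each x, list the y ∈ F_5 with f(x, y) ≡ 0 and those with g(x, y) ≡ 0 (mod 5); the common zeros in that column are the intersection.
  x = 0: f ≡ 0 at y ∈ {4}; g ≡ 0 at y ∈ {3}; common: ∅.
  x = 1: f ≡ 0 at y ∈ {3}; g ≡ 0 at y ∈ {0}; common: ∅.
  x = 2: f ≡ 0 at y ∈ {2}; g ≡ 0 at y ∈ {2}; common: {2}.
  x = 3: f ≡ 0 at y ∈ {1}; g ≡ 0 at y ∈ {4}; common: ∅.
  x = 4: f ≡ 0 at y ∈ {0}; g ≡ 0 at y ∈ {1}; common: ∅.
Collecting: common zeros = {(2, 2)}, so the count is 1.
Comparison with the Bézout bound: 1 ≤ 1 = deg(f)·deg(g), as expected for curves with no common component (the bound is attained).


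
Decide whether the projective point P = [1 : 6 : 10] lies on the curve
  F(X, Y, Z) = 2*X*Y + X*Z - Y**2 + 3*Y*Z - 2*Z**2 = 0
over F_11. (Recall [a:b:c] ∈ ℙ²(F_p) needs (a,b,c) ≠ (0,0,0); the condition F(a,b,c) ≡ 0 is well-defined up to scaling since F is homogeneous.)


F(1,6,10) ≡ 10 (mod 11); P is NOT on the curve.

Evaluate F(1, 6, 10) term-by-term (mod 11).
  2*X*Y ↦ 2·1·6·1 = 12
  X*Z ↦ 1·1·1·10 = 10
  -Y**2 ↦ -1·1·36·1 = -36
  3*Y*Z ↦ 3·1·6·10 = 180
  -2*Z**2 ↦ -2·1·1·100 = -200
Sum: F(1, 6, 10) = (12) + (10) + (-36) + (180) + (-200) = -34.
Reducing mod 11: -34 ≡ 10 (mod 11).
Since F(a, b, c) ≡ 10 ≠ 0 (mod 11), P does NOT lie on the curve.


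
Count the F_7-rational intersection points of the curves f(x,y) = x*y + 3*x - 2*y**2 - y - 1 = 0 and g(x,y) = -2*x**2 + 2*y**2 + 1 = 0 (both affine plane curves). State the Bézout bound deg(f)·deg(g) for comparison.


Common zeros: {(5, 0)}; count = 1; Bézout bound = 4.

deg(f) = 2, deg(g) = 2, so Bézout bound = 4.
Scan x ∈ F_7. For each x, list the y ∈ F_7 with f(x, y) ≡ 0 and those with g(x, y) ≡ 0 (mod 7); the common zeros in that column are the intersection.
  x = 0: f ≡ 0 at y ∈ {5}; g ≡ 0 at y ∈ ∅; common: ∅.
  x = 1: f ≡ 0 at y ∈ {1, 6}; g ≡ 0 at y ∈ {2, 5}; common: ∅.
  x = 2: f ≡ 0 at y ∈ ∅; g ≡ 0 at y ∈ {0}; common: ∅.
  x = 3: f ≡ 0 at y ∈ ∅; g ≡ 0 at y ∈ ∅; common: ∅.
  x = 4: f ≡ 0 at y ∈ ∅; g ≡ 0 at y ∈ ∅; common: ∅.
  x = 5: f ≡ 0 at y ∈ {0, 2}; g ≡ 0 at y ∈ {0}; common: {0}.
  x = 6: f ≡ 0 at y ∈ {3}; g ≡ 0 at y ∈ {2, 5}; common: ∅.
Collecting: common zeros = {(5, 0)}, so the count is 1.
Comparison with the Bézout bound: 1 ≤ 4 = deg(f)·deg(g), as expected for curves with no common component (the affine F_7-count falls short of the bound because intersections may lie at infinity, over extension fields, or carry multiplicity).


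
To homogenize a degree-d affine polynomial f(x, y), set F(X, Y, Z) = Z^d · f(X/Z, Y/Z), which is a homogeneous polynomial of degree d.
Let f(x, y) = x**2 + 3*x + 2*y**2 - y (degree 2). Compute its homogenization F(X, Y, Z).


F(X, Y, Z) = X**2 + 3*X*Z + 2*Y**2 - Y*Z

deg(f) = 2.
Substitute x = X/Z, y = Y/Z into f, then multiply by Z^2.
  monomial 1·x^2·y^0 ↦ 1·X^2·Y^0·Z^0.
  monomial 3·x^1·y^0 ↦ 3·X^1·Y^0·Z^1.
  monomial 2·x^0·y^2 ↦ 2·X^0·Y^2·Z^0.
  monomial -1·x^0·y^1 ↦ -1·X^0·Y^1·Z^1.
Collecting: F(X, Y, Z) = X**2 + 3*X*Z + 2*Y**2 - Y*Z.


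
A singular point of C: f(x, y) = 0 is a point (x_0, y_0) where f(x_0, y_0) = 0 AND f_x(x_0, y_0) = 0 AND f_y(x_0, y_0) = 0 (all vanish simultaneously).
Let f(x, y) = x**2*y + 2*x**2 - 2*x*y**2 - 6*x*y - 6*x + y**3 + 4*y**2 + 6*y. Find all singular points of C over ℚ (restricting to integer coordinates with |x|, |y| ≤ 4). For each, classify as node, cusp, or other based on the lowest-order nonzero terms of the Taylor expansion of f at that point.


Singular points: {(-3, -3)}; classification: node.

Compute partial derivatives:
  f_x = 2*x*y + 4*x - 2*y**2 - 6*y - 6.
  f_y = x**2 - 4*x*y - 6*x + 3*y**2 + 8*y + 6.
Scan x_0 ∈ {−4, ..., 4}. For each x_0, f_y(x_0, y) is a polynomial in y; find its integer roots y ∈ {−4, ..., 4}, then test f_x and f at those candidates.
  x = -4: f_y(-4, y) = 3*y**2 + 24*y + 46; no integer root y with |y| ≤ 4.
  x = -3: f_y(-3, y) = 3*y**2 + 20*y + 33; vanishes at y ∈ {-3}. (-3, -3): f_x = 0, f = 0 — SINGULAR.
  x = -2: f_y(-2, y) = 3*y**2 + 16*y + 22; no integer root y with |y| ≤ 4.
  x = -1: f_y(-1, y) = 3*y**2 + 12*y + 13; no integer root y with |y| ≤ 4.
  x = 0: f_y(0, y) = 3*y**2 + 8*y + 6; no integer root y with |y| ≤ 4.
  x = 1: f_y(1, y) = 3*y**2 + 4*y + 1; vanishes at y ∈ {-1}. (1, -1): f_x = 0 but f = -4 ≠ 0.
  x = 2: f_y(2, y) = 3*y**2 - 2; no integer root y with |y| ≤ 4.
  x = 3: f_y(3, y) = 3*y**2 - 4*y - 3; no integer root y with |y| ≤ 4.
  x = 4: f_y(4, y) = 3*y**2 - 8*y - 2; no integer root y with |y| ≤ 4.
Only singular point on the grid: (-3, -3).
Classify: substitute x = -3 + u, y = -3 + v and expand: f = u**2*v - u**2 - 2*u*v**2 + v**3 + v**2.
No constant or linear terms (consistent with a singular point). Quadratic part: -u**2 + v**2. Cubic part: u**2*v - 2*u*v**2 + v**3.
The quadratic part v**2 - u**2 = (v − u)(v + u) splits into two distinct linear factors, so there are two distinct tangent lines y − -3 = ±(x − -3) — this is a node (ordinary double point).
Classification: node.


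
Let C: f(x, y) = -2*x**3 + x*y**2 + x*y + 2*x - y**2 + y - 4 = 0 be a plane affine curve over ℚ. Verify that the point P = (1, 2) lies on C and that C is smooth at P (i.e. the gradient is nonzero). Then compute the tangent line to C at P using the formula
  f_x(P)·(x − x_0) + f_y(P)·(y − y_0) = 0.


Tangent line at P: 2*x + 2*y - 6 = 0.

Step 1: f(1, 2) = 0, so P lies on C.
Step 2: partial derivatives
  f_x(x, y) = -6*x**2 + y**2 + y + 2, f_y(x, y) = 2*x*y + x - 2*y + 1.
  f_x(P) = 2, f_y(P) = 2 (gradient nonzero, so P is smooth).
Step 3: tangent line at P: 2·(x − 1) + 2·(y − 2) = 0.
Expanding: 2*x + 2*y - 6 = 0.


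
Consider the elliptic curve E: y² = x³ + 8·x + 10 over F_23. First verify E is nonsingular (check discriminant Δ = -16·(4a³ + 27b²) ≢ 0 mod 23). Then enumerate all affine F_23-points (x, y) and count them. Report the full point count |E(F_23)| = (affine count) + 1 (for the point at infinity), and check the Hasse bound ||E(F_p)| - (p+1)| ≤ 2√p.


Affine points = {(7, 8), (7, 15), (9, 11), (9, 12), (10, 3), (10, 20), (11, 7), (11, 16), (15, 3), (15, 20), (16, 5), (16, 18), (18, 11), (18, 12), (19, 11), (19, 12), (21, 3), (21, 20), (22, 1), (22, 22)}; affine count = 20; |E(F_23)| = 21.

Discriminant check: Δ ∝ 4a³ + 27b² = 4·8³ + 27·10² = 4·512 + 27·100 ≡ 10 (mod 23). Nonzero ⇒ E is nonsingular.
For each x ∈ F_23, compute rhs = x³ + 8·x + 10 mod 23, then count y ∈ F_23 with y² ≡ rhs.
  x = 0: rhs = 10, matching y values: none (0 points).
  x = 1: rhs = 19, matching y values: none (0 points).
  x = 2: rhs = 11, matching y values: none (0 points).
  x = 3: rhs = 15, matching y values: none (0 points).
  x = 4: rhs = 14, matching y values: none (0 points).
  x = 5: rhs = 14, matching y values: none (0 points).
  x = 6: rhs = 21, matching y values: none (0 points).
  x = 7: rhs = 18, matching y values: 8, 15 (2 points).
  x = 8: rhs = 11, matching y values: none (0 points).
  x = 9: rhs = 6, matching y values: 11, 12 (2 points).
  x = 10: rhs = 9, matching y values: 3, 20 (2 points).
  x = 11: rhs = 3, matching y values: 7, 16 (2 points).
  x = 12: rhs = 17, matching y values: none (0 points).
  x = 13: rhs = 11, matching y values: none (0 points).
  x = 14: rhs = 14, matching y values: none (0 points).
  x = 15: rhs = 9, matching y values: 3, 20 (2 points).
  x = 16: rhs = 2, matching y values: 5, 18 (2 points).
  x = 17: rhs = 22, matching y values: none (0 points).
  x = 18: rhs = 6, matching y values: 11, 12 (2 points).
  x = 19: rhs = 6, matching y values: 11, 12 (2 points).
  x = 20: rhs = 5, matching y values: none (0 points).
  x = 21: rhs = 9, matching y values: 3, 20 (2 points).
  x = 22: rhs = 1, matching y values: 1, 22 (2 points).
Total affine count: 20.
Full point count |E(F_23)| = 20 + 1 = 21.
Hasse bound: |21 − (23+1)| = |-3| = 3 ≤ 2√23 ≈ 9.5917 ✓.


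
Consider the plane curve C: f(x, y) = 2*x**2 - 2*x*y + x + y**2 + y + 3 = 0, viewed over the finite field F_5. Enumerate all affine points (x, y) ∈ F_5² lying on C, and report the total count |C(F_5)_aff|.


Affine F_5-points: {(0, 1), (0, 3), (3, 1), (3, 4)}; count = 4.

For each of the 25 pairs (x, y) ∈ F_5², evaluate f(x, y) mod 5. Record the zeros.
  x = 0: [0↦3, 1↦0, 2↦4, 3↦0, 4↦3]  zeros at y ∈ {1, 3}
  x = 1: [0↦1, 1↦1, 2↦3, 3↦2, 4↦3]  zeros at y ∈ ∅
  x = 2: [0↦3, 1↦1, 2↦1, 3↦3, 4↦2]  zeros at y ∈ ∅
  x = 3: [0↦4, 1↦0, 2↦3, 3↦3, 4↦0]  zeros at y ∈ {1, 4}
  x = 4: [0↦4, 1↦3, 2↦4, 3↦2, 4↦2]  zeros at y ∈ ∅
Collecting zeros: affine points = {(0, 1), (0, 3), (3, 1), (3, 4)}.
Total count |C(F_5)_aff| = 4.


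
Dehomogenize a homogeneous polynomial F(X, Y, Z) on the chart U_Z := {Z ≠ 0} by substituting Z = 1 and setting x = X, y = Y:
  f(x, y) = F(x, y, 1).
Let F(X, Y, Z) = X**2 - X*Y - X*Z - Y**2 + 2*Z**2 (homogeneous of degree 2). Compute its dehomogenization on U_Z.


f(x, y) = x**2 - x*y - x - y**2 + 2

On U_Z we set Z = 1. Each monomial c·X^i·Y^j·Z^k in F becomes c·x^i·y^j·1^k = c·x^i·y^j.
Substituting Z = 1: F(X, Y, 1) = x**2 - x*y - x - y**2 + 2.
Note: deg(f) ≤ deg(F) = 2; strict inequality happens when F is divisible by Z (lost terms).


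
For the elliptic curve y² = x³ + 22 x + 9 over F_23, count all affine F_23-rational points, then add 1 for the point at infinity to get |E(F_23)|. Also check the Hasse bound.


Affine points = {(0, 3), (0, 20), (1, 3), (1, 20), (4, 0), (6, 9), (6, 14), (7, 0), (9, 4), (9, 19), (11, 8), (11, 15), (12, 0), (13, 10), (13, 13), (14, 5), (14, 18), (16, 8), (16, 15), (17, 11), (17, 12), (18, 2), (18, 21), (19, 8), (19, 15), (20, 10), (20, 13), (21, 7), (21, 16), (22, 3), (22, 20)}; affine count = 31; |E(F_23)| = 32.

Discriminant check: Δ ∝ 4a³ + 27b² = 4·22³ + 27·9² = 4·10648 + 27·81 ≡ 21 (mod 23). Nonzero ⇒ E is nonsingular.
For each x ∈ F_23, compute rhs = x³ + 22·x + 9 mod 23, then count y ∈ F_23 with y² ≡ rhs.
  x = 0: rhs = 9, matching y values: 3, 20 (2 points).
  x = 1: rhs = 9, matching y values: 3, 20 (2 points).
  x = 2: rhs = 15, matching y values: none (0 points).
  x = 3: rhs = 10, matching y values: none (0 points).
  x = 4: rhs = 0, matching y values: 0 (1 points).
  x = 5: rhs = 14, matching y values: none (0 points).
  x = 6: rhs = 12, matching y values: 9, 14 (2 points).
  x = 7: rhs = 0, matching y values: 0 (1 points).
  x = 8: rhs = 7, matching y values: none (0 points).
  x = 9: rhs = 16, matching y values: 4, 19 (2 points).
  x = 10: rhs = 10, matching y values: none (0 points).
  x = 11: rhs = 18, matching y values: 8, 15 (2 points).
  x = 12: rhs = 0, matching y values: 0 (1 points).
  x = 13: rhs = 8, matching y values: 10, 13 (2 points).
  x = 14: rhs = 2, matching y values: 5, 18 (2 points).
  x = 15: rhs = 11, matching y values: none (0 points).
  x = 16: rhs = 18, matching y values: 8, 15 (2 points).
  x = 17: rhs = 6, matching y values: 11, 12 (2 points).
  x = 18: rhs = 4, matching y values: 2, 21 (2 points).
  x = 19: rhs = 18, matching y values: 8, 15 (2 points).
  x = 20: rhs = 8, matching y values: 10, 13 (2 points).
  x = 21: rhs = 3, matching y values: 7, 16 (2 points).
  x = 22: rhs = 9, matching y values: 3, 20 (2 points).
Total affine count: 31.
Full point count |E(F_23)| = 31 + 1 = 32.
Hasse bound: |32 − (23+1)| = |8| = 8 ≤ 2√23 ≈ 9.5917 ✓.


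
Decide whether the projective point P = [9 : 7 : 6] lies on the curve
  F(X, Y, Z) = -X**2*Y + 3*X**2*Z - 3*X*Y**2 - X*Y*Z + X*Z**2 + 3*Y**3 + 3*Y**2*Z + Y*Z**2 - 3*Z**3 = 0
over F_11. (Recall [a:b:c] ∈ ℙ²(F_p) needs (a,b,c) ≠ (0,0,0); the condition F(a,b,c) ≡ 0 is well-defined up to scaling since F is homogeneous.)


F(9,7,6) ≡ 6 (mod 11); P is NOT on the curve.

Evaluate F(9, 7, 6) term-by-term (mod 11).
  -X**2*Y ↦ -1·81·7·1 = -567
  3*X**2*Z ↦ 3·81·1·6 = 1458
  -3*X*Y**2 ↦ -3·9·49·1 = -1323
  -X*Y*Z ↦ -1·9·7·6 = -378
  X*Z**2 ↦ 1·9·1·36 = 324
  3*Y**3 ↦ 3·1·343·1 = 1029
  3*Y**2*Z ↦ 3·1·49·6 = 882
  Y*Z**2 ↦ 1·1·7·36 = 252
  -3*Z**3 ↦ -3·1·1·216 = -648
Sum: F(9, 7, 6) = (-567) + (1458) + (-1323) + (-378) + (324) + (1029) + (882) + (252) + (-648) = 1029.
Reducing mod 11: 1029 ≡ 6 (mod 11).
Since F(a, b, c) ≡ 6 ≠ 0 (mod 11), P does NOT lie on the curve.


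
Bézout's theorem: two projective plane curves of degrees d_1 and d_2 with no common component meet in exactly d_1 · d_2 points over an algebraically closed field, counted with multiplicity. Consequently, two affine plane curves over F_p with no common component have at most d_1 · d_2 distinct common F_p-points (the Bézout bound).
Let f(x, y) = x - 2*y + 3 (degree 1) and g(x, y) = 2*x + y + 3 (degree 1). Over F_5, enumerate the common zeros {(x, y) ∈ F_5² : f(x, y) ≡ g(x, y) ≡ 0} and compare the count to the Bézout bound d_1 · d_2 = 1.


Common zeros: ∅; count = 0; Bézout bound = 1.

deg(f) = 1, deg(g) = 1, so Bézout bound = 1.
Scan x ∈ F_5. For each x, list the y ∈ F_5 with f(x, y) ≡ 0 and those with g(x, y) ≡ 0 (mod 5); the common zeros in that column are the intersection.
  x = 0: f ≡ 0 at y ∈ {4}; g ≡ 0 at y ∈ {2}; common: ∅.
  x = 1: f ≡ 0 at y ∈ {2}; g ≡ 0 at y ∈ {0}; common: ∅.
  x = 2: f ≡ 0 at y ∈ {0}; g ≡ 0 at y ∈ {3}; common: ∅.
  x = 3: f ≡ 0 at y ∈ {3}; g ≡ 0 at y ∈ {1}; common: ∅.
  x = 4: f ≡ 0 at y ∈ {1}; g ≡ 0 at y ∈ {4}; common: ∅.
Collecting: common zeros = ∅, so the count is 0.
Comparison with the Bézout bound: 0 ≤ 1 = deg(f)·deg(g), as expected for curves with no common component (the affine F_5-count falls short of the bound because intersections may lie at infinity, over extension fields, or carry multiplicity).


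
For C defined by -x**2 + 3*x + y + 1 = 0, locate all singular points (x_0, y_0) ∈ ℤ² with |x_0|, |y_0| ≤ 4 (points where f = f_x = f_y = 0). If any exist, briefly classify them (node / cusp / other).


No singular points in the scanned grid; C is smooth there.

Compute partial derivatives:
  f_x = 3 - 2*x.
  f_y = 1.
f_y = 1 is a nonzero constant, so f_y never vanishes: no point (x, y) can satisfy f = f_x = f_y = 0. In particular no (x, y) ∈ {−4, ..., 4}² is singular; the curve is smooth.
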